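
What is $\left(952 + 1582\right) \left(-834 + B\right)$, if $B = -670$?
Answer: $-3811136$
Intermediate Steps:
$\left(952 + 1582\right) \left(-834 + B\right) = \left(952 + 1582\right) \left(-834 - 670\right) = 2534 \left(-1504\right) = -3811136$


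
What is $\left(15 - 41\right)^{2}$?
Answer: $676$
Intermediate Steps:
$\left(15 - 41\right)^{2} = \left(-26\right)^{2} = 676$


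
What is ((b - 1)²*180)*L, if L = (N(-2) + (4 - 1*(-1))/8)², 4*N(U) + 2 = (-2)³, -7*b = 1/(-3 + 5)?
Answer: 2278125/3136 ≈ 726.44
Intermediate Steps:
b = -1/14 (b = -1/(7*(-3 + 5)) = -⅐/2 = -⅐*½ = -1/14 ≈ -0.071429)
N(U) = -5/2 (N(U) = -½ + (¼)*(-2)³ = -½ + (¼)*(-8) = -½ - 2 = -5/2)
L = 225/64 (L = (-5/2 + (4 - 1*(-1))/8)² = (-5/2 + (4 + 1)*(⅛))² = (-5/2 + 5*(⅛))² = (-5/2 + 5/8)² = (-15/8)² = 225/64 ≈ 3.5156)
((b - 1)²*180)*L = ((-1/14 - 1)²*180)*(225/64) = ((-15/14)²*180)*(225/64) = ((225/196)*180)*(225/64) = (10125/49)*(225/64) = 2278125/3136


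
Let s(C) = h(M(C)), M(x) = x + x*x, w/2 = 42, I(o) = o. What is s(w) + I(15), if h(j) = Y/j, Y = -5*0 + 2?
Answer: 53551/3570 ≈ 15.000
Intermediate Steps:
w = 84 (w = 2*42 = 84)
M(x) = x + x²
Y = 2 (Y = 0 + 2 = 2)
h(j) = 2/j
s(C) = 2/(C*(1 + C)) (s(C) = 2/((C*(1 + C))) = 2*(1/(C*(1 + C))) = 2/(C*(1 + C)))
s(w) + I(15) = 2/(84*(1 + 84)) + 15 = 2*(1/84)/85 + 15 = 2*(1/84)*(1/85) + 15 = 1/3570 + 15 = 53551/3570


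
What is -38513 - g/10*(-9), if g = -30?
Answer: -38540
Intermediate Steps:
-38513 - g/10*(-9) = -38513 - (-30/10)*(-9) = -38513 - (-30*⅒)*(-9) = -38513 - (-3)*(-9) = -38513 - 1*27 = -38513 - 27 = -38540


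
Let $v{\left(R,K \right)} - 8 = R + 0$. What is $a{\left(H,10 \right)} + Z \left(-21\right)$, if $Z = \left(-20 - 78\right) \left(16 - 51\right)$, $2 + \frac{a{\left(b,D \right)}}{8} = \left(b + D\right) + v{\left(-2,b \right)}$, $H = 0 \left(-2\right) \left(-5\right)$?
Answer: $-71918$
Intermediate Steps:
$H = 0$ ($H = 0 \left(-5\right) = 0$)
$v{\left(R,K \right)} = 8 + R$ ($v{\left(R,K \right)} = 8 + \left(R + 0\right) = 8 + R$)
$a{\left(b,D \right)} = 32 + 8 D + 8 b$ ($a{\left(b,D \right)} = -16 + 8 \left(\left(b + D\right) + \left(8 - 2\right)\right) = -16 + 8 \left(\left(D + b\right) + 6\right) = -16 + 8 \left(6 + D + b\right) = -16 + \left(48 + 8 D + 8 b\right) = 32 + 8 D + 8 b$)
$Z = 3430$ ($Z = \left(-98\right) \left(-35\right) = 3430$)
$a{\left(H,10 \right)} + Z \left(-21\right) = \left(32 + 8 \cdot 10 + 8 \cdot 0\right) + 3430 \left(-21\right) = \left(32 + 80 + 0\right) - 72030 = 112 - 72030 = -71918$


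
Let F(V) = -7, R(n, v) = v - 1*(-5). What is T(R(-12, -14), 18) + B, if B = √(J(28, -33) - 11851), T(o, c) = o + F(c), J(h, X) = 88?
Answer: -16 + 3*I*√1307 ≈ -16.0 + 108.46*I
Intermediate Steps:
R(n, v) = 5 + v (R(n, v) = v + 5 = 5 + v)
T(o, c) = -7 + o (T(o, c) = o - 7 = -7 + o)
B = 3*I*√1307 (B = √(88 - 11851) = √(-11763) = 3*I*√1307 ≈ 108.46*I)
T(R(-12, -14), 18) + B = (-7 + (5 - 14)) + 3*I*√1307 = (-7 - 9) + 3*I*√1307 = -16 + 3*I*√1307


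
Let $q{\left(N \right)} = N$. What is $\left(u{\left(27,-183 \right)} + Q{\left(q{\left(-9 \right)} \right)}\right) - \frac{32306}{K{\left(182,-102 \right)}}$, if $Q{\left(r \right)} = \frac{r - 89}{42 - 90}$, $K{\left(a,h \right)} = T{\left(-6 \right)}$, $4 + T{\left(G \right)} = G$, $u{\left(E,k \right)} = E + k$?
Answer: $\frac{369197}{120} \approx 3076.6$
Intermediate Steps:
$T{\left(G \right)} = -4 + G$
$K{\left(a,h \right)} = -10$ ($K{\left(a,h \right)} = -4 - 6 = -10$)
$Q{\left(r \right)} = \frac{89}{48} - \frac{r}{48}$ ($Q{\left(r \right)} = \frac{-89 + r}{-48} = \left(-89 + r\right) \left(- \frac{1}{48}\right) = \frac{89}{48} - \frac{r}{48}$)
$\left(u{\left(27,-183 \right)} + Q{\left(q{\left(-9 \right)} \right)}\right) - \frac{32306}{K{\left(182,-102 \right)}} = \left(\left(27 - 183\right) + \left(\frac{89}{48} - - \frac{3}{16}\right)\right) - \frac{32306}{-10} = \left(-156 + \left(\frac{89}{48} + \frac{3}{16}\right)\right) - - \frac{16153}{5} = \left(-156 + \frac{49}{24}\right) + \frac{16153}{5} = - \frac{3695}{24} + \frac{16153}{5} = \frac{369197}{120}$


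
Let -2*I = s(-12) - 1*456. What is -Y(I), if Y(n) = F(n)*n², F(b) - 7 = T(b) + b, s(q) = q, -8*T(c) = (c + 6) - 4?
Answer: -11580894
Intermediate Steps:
T(c) = -¼ - c/8 (T(c) = -((c + 6) - 4)/8 = -((6 + c) - 4)/8 = -(2 + c)/8 = -¼ - c/8)
I = 234 (I = -(-12 - 1*456)/2 = -(-12 - 456)/2 = -½*(-468) = 234)
F(b) = 27/4 + 7*b/8 (F(b) = 7 + ((-¼ - b/8) + b) = 7 + (-¼ + 7*b/8) = 27/4 + 7*b/8)
Y(n) = n²*(27/4 + 7*n/8) (Y(n) = (27/4 + 7*n/8)*n² = n²*(27/4 + 7*n/8))
-Y(I) = -234²*(54 + 7*234)/8 = -54756*(54 + 1638)/8 = -54756*1692/8 = -1*11580894 = -11580894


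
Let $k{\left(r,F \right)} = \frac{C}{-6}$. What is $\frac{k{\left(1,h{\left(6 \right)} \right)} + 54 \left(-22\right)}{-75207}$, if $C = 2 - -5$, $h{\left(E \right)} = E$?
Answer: $\frac{7135}{451242} \approx 0.015812$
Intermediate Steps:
$C = 7$ ($C = 2 + 5 = 7$)
$k{\left(r,F \right)} = - \frac{7}{6}$ ($k{\left(r,F \right)} = \frac{7}{-6} = 7 \left(- \frac{1}{6}\right) = - \frac{7}{6}$)
$\frac{k{\left(1,h{\left(6 \right)} \right)} + 54 \left(-22\right)}{-75207} = \frac{- \frac{7}{6} + 54 \left(-22\right)}{-75207} = \left(- \frac{7}{6} - 1188\right) \left(- \frac{1}{75207}\right) = \left(- \frac{7135}{6}\right) \left(- \frac{1}{75207}\right) = \frac{7135}{451242}$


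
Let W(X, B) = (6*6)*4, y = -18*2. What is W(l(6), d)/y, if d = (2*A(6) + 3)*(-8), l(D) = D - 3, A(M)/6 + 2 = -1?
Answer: -4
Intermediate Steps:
A(M) = -18 (A(M) = -12 + 6*(-1) = -12 - 6 = -18)
y = -36
l(D) = -3 + D
d = 264 (d = (2*(-18) + 3)*(-8) = (-36 + 3)*(-8) = -33*(-8) = 264)
W(X, B) = 144 (W(X, B) = 36*4 = 144)
W(l(6), d)/y = 144/(-36) = 144*(-1/36) = -4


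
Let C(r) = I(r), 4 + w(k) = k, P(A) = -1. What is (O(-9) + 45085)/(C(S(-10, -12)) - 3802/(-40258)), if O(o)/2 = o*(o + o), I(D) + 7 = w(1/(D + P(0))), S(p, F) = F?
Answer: -11882490893/2873863 ≈ -4134.7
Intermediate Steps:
w(k) = -4 + k
I(D) = -11 + 1/(-1 + D) (I(D) = -7 + (-4 + 1/(D - 1)) = -7 + (-4 + 1/(-1 + D)) = -11 + 1/(-1 + D))
C(r) = (12 - 11*r)/(-1 + r)
O(o) = 4*o² (O(o) = 2*(o*(o + o)) = 2*(o*(2*o)) = 2*(2*o²) = 4*o²)
(O(-9) + 45085)/(C(S(-10, -12)) - 3802/(-40258)) = (4*(-9)² + 45085)/((12 - 11*(-12))/(-1 - 12) - 3802/(-40258)) = (4*81 + 45085)/((12 + 132)/(-13) - 3802*(-1/40258)) = (324 + 45085)/(-1/13*144 + 1901/20129) = 45409/(-144/13 + 1901/20129) = 45409/(-2873863/261677) = 45409*(-261677/2873863) = -11882490893/2873863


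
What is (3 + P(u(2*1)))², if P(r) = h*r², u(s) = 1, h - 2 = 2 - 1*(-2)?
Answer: 81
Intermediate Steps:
h = 6 (h = 2 + (2 - 1*(-2)) = 2 + (2 + 2) = 2 + 4 = 6)
P(r) = 6*r²
(3 + P(u(2*1)))² = (3 + 6*1²)² = (3 + 6*1)² = (3 + 6)² = 9² = 81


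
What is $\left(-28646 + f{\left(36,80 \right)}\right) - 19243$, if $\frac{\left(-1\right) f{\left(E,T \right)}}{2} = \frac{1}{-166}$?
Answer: $- \frac{3974786}{83} \approx -47889.0$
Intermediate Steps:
$f{\left(E,T \right)} = \frac{1}{83}$ ($f{\left(E,T \right)} = - \frac{2}{-166} = \left(-2\right) \left(- \frac{1}{166}\right) = \frac{1}{83}$)
$\left(-28646 + f{\left(36,80 \right)}\right) - 19243 = \left(-28646 + \frac{1}{83}\right) - 19243 = - \frac{2377617}{83} - 19243 = - \frac{3974786}{83}$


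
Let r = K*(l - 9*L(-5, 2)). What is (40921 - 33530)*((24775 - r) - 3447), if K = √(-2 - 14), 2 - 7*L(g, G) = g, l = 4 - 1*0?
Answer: 157635248 + 147820*I ≈ 1.5764e+8 + 1.4782e+5*I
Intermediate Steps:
l = 4 (l = 4 + 0 = 4)
L(g, G) = 2/7 - g/7
K = 4*I (K = √(-16) = 4*I ≈ 4.0*I)
r = -20*I (r = (4*I)*(4 - 9*(2/7 - ⅐*(-5))) = (4*I)*(4 - 9*(2/7 + 5/7)) = (4*I)*(4 - 9*1) = (4*I)*(4 - 9) = (4*I)*(-5) = -20*I ≈ -20.0*I)
(40921 - 33530)*((24775 - r) - 3447) = (40921 - 33530)*((24775 - (-20)*I) - 3447) = 7391*((24775 + 20*I) - 3447) = 7391*(21328 + 20*I) = 157635248 + 147820*I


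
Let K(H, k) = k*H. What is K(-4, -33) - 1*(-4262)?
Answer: 4394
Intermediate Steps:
K(H, k) = H*k
K(-4, -33) - 1*(-4262) = -4*(-33) - 1*(-4262) = 132 + 4262 = 4394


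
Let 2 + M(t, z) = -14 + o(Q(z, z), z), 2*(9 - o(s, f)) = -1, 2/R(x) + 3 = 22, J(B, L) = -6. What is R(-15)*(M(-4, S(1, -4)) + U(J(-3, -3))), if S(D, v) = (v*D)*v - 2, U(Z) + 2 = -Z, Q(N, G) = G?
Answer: -5/19 ≈ -0.26316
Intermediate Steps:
U(Z) = -2 - Z
R(x) = 2/19 (R(x) = 2/(-3 + 22) = 2/19)
o(s, f) = 19/2 (o(s, f) = 9 - 1/2*(-1) = 9 + 1/2 = 19/2)
S(D, v) = -2 + D*v**2 (S(D, v) = (D*v)*v - 2 = D*v**2 - 2 = -2 + D*v**2)
M(t, z) = -13/2 (M(t, z) = -2 + (-14 + 19/2) = -2 - 9/2 = -13/2)
R(-15)*(M(-4, S(1, -4)) + U(J(-3, -3))) = 2*(-13/2 + (-2 - 1*(-6)))/19 = 2*(-13/2 + (-2 + 6))/19 = 2*(-13/2 + 4)/19 = (2/19)*(-5/2) = -5/19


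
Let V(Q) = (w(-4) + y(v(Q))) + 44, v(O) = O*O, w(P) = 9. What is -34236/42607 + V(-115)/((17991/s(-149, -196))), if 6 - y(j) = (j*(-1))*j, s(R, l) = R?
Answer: -370115879658296/255514179 ≈ -1.4485e+6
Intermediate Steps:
v(O) = O**2
y(j) = 6 + j**2 (y(j) = 6 - j*(-1)*j = 6 - (-j)*j = 6 - (-1)*j**2 = 6 + j**2)
V(Q) = 59 + Q**4 (V(Q) = (9 + (6 + (Q**2)**2)) + 44 = (9 + (6 + Q**4)) + 44 = (15 + Q**4) + 44 = 59 + Q**4)
-34236/42607 + V(-115)/((17991/s(-149, -196))) = -34236/42607 + (59 + (-115)**4)/((17991/(-149))) = -34236*1/42607 + (59 + 174900625)/((17991*(-1/149))) = -34236/42607 + 174900684/(-17991/149) = -34236/42607 + 174900684*(-149/17991) = -34236/42607 - 8686733972/5997 = -370115879658296/255514179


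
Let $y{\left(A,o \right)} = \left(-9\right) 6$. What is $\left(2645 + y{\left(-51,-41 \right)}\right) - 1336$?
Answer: $1255$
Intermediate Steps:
$y{\left(A,o \right)} = -54$
$\left(2645 + y{\left(-51,-41 \right)}\right) - 1336 = \left(2645 - 54\right) - 1336 = 2591 - 1336 = 1255$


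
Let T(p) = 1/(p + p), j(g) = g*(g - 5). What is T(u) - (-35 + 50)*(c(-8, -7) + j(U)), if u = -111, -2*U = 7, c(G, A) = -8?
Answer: -144857/444 ≈ -326.25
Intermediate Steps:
U = -7/2 (U = -½*7 = -7/2 ≈ -3.5000)
j(g) = g*(-5 + g)
T(p) = 1/(2*p)
T(u) - (-35 + 50)*(c(-8, -7) + j(U)) = (½)/(-111) - (-35 + 50)*(-8 - 7*(-5 - 7/2)/2) = (½)*(-1/111) - 15*(-8 - 7/2*(-17/2)) = -1/222 - 15*(-8 + 119/4) = -1/222 - 15*87/4 = -1/222 - 1*1305/4 = -1/222 - 1305/4 = -144857/444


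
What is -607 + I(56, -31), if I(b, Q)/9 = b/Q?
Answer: -19321/31 ≈ -623.26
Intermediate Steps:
I(b, Q) = 9*b/Q (I(b, Q) = 9*(b/Q) = 9*b/Q)
-607 + I(56, -31) = -607 + 9*56/(-31) = -607 + 9*56*(-1/31) = -607 - 504/31 = -19321/31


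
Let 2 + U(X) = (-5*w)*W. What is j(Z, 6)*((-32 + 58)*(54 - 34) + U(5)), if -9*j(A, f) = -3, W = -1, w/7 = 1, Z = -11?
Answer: 553/3 ≈ 184.33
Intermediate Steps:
w = 7 (w = 7*1 = 7)
j(A, f) = ⅓ (j(A, f) = -⅑*(-3) = ⅓)
U(X) = 33 (U(X) = -2 - 5*7*(-1) = -2 - 35*(-1) = -2 + 35 = 33)
j(Z, 6)*((-32 + 58)*(54 - 34) + U(5)) = ((-32 + 58)*(54 - 34) + 33)/3 = (26*20 + 33)/3 = (520 + 33)/3 = (⅓)*553 = 553/3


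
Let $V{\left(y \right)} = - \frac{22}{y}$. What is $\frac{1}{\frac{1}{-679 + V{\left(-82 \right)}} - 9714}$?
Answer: $- \frac{27828}{270321233} \approx -0.00010294$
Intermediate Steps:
$\frac{1}{\frac{1}{-679 + V{\left(-82 \right)}} - 9714} = \frac{1}{\frac{1}{-679 - \frac{22}{-82}} - 9714} = \frac{1}{\frac{1}{-679 - - \frac{11}{41}} - 9714} = \frac{1}{\frac{1}{-679 + \frac{11}{41}} - 9714} = \frac{1}{\frac{1}{- \frac{27828}{41}} - 9714} = \frac{1}{- \frac{41}{27828} - 9714} = \frac{1}{- \frac{270321233}{27828}} = - \frac{27828}{270321233}$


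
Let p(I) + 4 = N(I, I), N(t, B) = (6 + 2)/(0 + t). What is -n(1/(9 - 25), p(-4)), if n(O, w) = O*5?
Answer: 5/16 ≈ 0.31250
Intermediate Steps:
N(t, B) = 8/t
p(I) = -4 + 8/I
n(O, w) = 5*O
-n(1/(9 - 25), p(-4)) = -5/(9 - 25) = -5/(-16) = -5*(-1)/16 = -1*(-5/16) = 5/16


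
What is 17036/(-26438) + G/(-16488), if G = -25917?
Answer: 67384013/72651624 ≈ 0.92750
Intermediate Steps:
17036/(-26438) + G/(-16488) = 17036/(-26438) - 25917/(-16488) = 17036*(-1/26438) - 25917*(-1/16488) = -8518/13219 + 8639/5496 = 67384013/72651624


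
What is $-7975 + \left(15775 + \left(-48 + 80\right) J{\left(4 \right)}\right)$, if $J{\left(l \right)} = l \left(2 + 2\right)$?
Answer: $8312$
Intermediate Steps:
$J{\left(l \right)} = 4 l$ ($J{\left(l \right)} = l 4 = 4 l$)
$-7975 + \left(15775 + \left(-48 + 80\right) J{\left(4 \right)}\right) = -7975 + \left(15775 + \left(-48 + 80\right) 4 \cdot 4\right) = -7975 + \left(15775 + 32 \cdot 16\right) = -7975 + \left(15775 + 512\right) = -7975 + 16287 = 8312$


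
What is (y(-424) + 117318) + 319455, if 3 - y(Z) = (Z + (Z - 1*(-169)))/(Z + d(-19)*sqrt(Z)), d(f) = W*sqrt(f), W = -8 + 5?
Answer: 110503649/253 - 2037*sqrt(2014)/53636 ≈ 4.3677e+5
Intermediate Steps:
W = -3
d(f) = -3*sqrt(f)
y(Z) = 3 - (169 + 2*Z)/(Z - 3*I*sqrt(19)*sqrt(Z)) (y(Z) = 3 - (Z + (Z - 1*(-169)))/(Z + (-3*I*sqrt(19))*sqrt(Z)) = 3 - (Z + (Z + 169))/(Z + (-3*I*sqrt(19))*sqrt(Z)) = 3 - (Z + (169 + Z))/(Z + (-3*I*sqrt(19))*sqrt(Z)) = 3 - (169 + 2*Z)/(Z - 3*I*sqrt(19)*sqrt(Z)))
(y(-424) + 117318) + 319455 = ((-169 - 424 - 9*I*sqrt(19)*sqrt(-424))/(-424 - 3*I*sqrt(19)*sqrt(-424)) + 117318) + 319455 = ((-169 - 424 - 9*I*sqrt(19)*2*I*sqrt(106))/(-424 - 3*I*sqrt(19)*2*I*sqrt(106)) + 117318) + 319455 = ((-169 - 424 + 18*sqrt(2014))/(-424 + 6*sqrt(2014)) + 117318) + 319455 = ((-593 + 18*sqrt(2014))/(-424 + 6*sqrt(2014)) + 117318) + 319455 = (117318 + (-593 + 18*sqrt(2014))/(-424 + 6*sqrt(2014))) + 319455 = 436773 + (-593 + 18*sqrt(2014))/(-424 + 6*sqrt(2014))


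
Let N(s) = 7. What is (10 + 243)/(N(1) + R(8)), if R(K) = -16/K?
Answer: 253/5 ≈ 50.600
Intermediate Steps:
(10 + 243)/(N(1) + R(8)) = (10 + 243)/(7 - 16/8) = 253/(7 - 16*⅛) = 253/(7 - 2) = 253/5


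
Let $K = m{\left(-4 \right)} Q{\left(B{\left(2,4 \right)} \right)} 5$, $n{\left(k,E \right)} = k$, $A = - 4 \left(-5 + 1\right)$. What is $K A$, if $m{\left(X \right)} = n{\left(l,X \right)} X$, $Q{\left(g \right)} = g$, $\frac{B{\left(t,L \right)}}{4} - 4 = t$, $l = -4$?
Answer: $30720$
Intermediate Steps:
$A = 16$ ($A = \left(-4\right) \left(-4\right) = 16$)
$B{\left(t,L \right)} = 16 + 4 t$
$m{\left(X \right)} = - 4 X$
$K = 1920$ ($K = \left(-4\right) \left(-4\right) \left(16 + 4 \cdot 2\right) 5 = 16 \left(16 + 8\right) 5 = 16 \cdot 24 \cdot 5 = 384 \cdot 5 = 1920$)
$K A = 1920 \cdot 16 = 30720$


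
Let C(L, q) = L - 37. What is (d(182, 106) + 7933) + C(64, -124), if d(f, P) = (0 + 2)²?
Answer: 7964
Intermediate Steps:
d(f, P) = 4 (d(f, P) = 2² = 4)
C(L, q) = -37 + L
(d(182, 106) + 7933) + C(64, -124) = (4 + 7933) + (-37 + 64) = 7937 + 27 = 7964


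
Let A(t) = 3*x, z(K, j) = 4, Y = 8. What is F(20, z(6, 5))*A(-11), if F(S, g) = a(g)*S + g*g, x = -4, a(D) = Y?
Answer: -2112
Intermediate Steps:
a(D) = 8
F(S, g) = g² + 8*S (F(S, g) = 8*S + g*g = 8*S + g² = g² + 8*S)
A(t) = -12 (A(t) = 3*(-4) = -12)
F(20, z(6, 5))*A(-11) = (4² + 8*20)*(-12) = (16 + 160)*(-12) = 176*(-12) = -2112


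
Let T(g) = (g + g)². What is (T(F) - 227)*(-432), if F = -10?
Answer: -74736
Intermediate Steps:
T(g) = 4*g² (T(g) = (2*g)² = 4*g²)
(T(F) - 227)*(-432) = (4*(-10)² - 227)*(-432) = (4*100 - 227)*(-432) = (400 - 227)*(-432) = 173*(-432) = -74736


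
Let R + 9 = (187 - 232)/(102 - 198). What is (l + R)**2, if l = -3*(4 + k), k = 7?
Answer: 1766241/1024 ≈ 1724.8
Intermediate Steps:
l = -33 (l = -3*(4 + 7) = -3*11 = -33)
R = -273/32 (R = -9 + (187 - 232)/(102 - 198) = -9 - 45/(-96) = -9 - 45*(-1/96) = -9 + 15/32 = -273/32 ≈ -8.5313)
(l + R)**2 = (-33 - 273/32)**2 = (-1329/32)**2 = 1766241/1024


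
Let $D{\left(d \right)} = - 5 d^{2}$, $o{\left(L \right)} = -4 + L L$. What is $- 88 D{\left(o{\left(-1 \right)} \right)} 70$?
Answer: $277200$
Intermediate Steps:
$o{\left(L \right)} = -4 + L^{2}$
$- 88 D{\left(o{\left(-1 \right)} \right)} 70 = - 88 \left(- 5 \left(-4 + \left(-1\right)^{2}\right)^{2}\right) 70 = - 88 \left(- 5 \left(-4 + 1\right)^{2}\right) 70 = - 88 \left(- 5 \left(-3\right)^{2}\right) 70 = - 88 \left(\left(-5\right) 9\right) 70 = \left(-88\right) \left(-45\right) 70 = 3960 \cdot 70 = 277200$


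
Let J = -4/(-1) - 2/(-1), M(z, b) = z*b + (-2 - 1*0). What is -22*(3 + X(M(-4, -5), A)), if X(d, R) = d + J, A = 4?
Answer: -594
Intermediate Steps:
M(z, b) = -2 + b*z (M(z, b) = b*z + (-2 + 0) = b*z - 2 = -2 + b*z)
J = 6 (J = -4*(-1) - 2*(-1) = 4 + 2 = 6)
X(d, R) = 6 + d (X(d, R) = d + 6 = 6 + d)
-22*(3 + X(M(-4, -5), A)) = -22*(3 + (6 + (-2 - 5*(-4)))) = -22*(3 + (6 + (-2 + 20))) = -22*(3 + (6 + 18)) = -22*(3 + 24) = -22*27 = -594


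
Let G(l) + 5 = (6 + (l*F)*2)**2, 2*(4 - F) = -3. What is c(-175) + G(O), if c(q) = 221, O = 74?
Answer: 672616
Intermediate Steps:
F = 11/2 (F = 4 - 1/2*(-3) = 4 + 3/2 = 11/2 ≈ 5.5000)
G(l) = -5 + (6 + 11*l)**2 (G(l) = -5 + (6 + (l*(11/2))*2)**2 = -5 + (6 + (11*l/2)*2)**2 = -5 + (6 + 11*l)**2)
c(-175) + G(O) = 221 + (-5 + (6 + 11*74)**2) = 221 + (-5 + (6 + 814)**2) = 221 + (-5 + 820**2) = 221 + (-5 + 672400) = 221 + 672395 = 672616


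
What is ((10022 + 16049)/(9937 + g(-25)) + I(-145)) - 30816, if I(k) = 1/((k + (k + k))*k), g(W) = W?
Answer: -6421500090721/208399800 ≈ -30813.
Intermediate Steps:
I(k) = 1/(3*k²) (I(k) = 1/((k + 2*k)*k) = 1/(((3*k))*k) = (1/(3*k))/k = 1/(3*k²))
((10022 + 16049)/(9937 + g(-25)) + I(-145)) - 30816 = ((10022 + 16049)/(9937 - 25) + (⅓)/(-145)²) - 30816 = (26071/9912 + (⅓)*(1/21025)) - 30816 = (26071*(1/9912) + 1/63075) - 30816 = (26071/9912 + 1/63075) - 30816 = 548146079/208399800 - 30816 = -6421500090721/208399800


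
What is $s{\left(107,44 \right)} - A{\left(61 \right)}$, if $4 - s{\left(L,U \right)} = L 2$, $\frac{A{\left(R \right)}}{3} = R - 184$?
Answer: $159$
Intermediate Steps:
$A{\left(R \right)} = -552 + 3 R$ ($A{\left(R \right)} = 3 \left(R - 184\right) = 3 \left(-184 + R\right) = -552 + 3 R$)
$s{\left(L,U \right)} = 4 - 2 L$ ($s{\left(L,U \right)} = 4 - L 2 = 4 - 2 L$)
$s{\left(107,44 \right)} - A{\left(61 \right)} = \left(4 - 214\right) - \left(-552 + 3 \cdot 61\right) = \left(4 - 214\right) - \left(-552 + 183\right) = -210 - -369 = -210 + 369 = 159$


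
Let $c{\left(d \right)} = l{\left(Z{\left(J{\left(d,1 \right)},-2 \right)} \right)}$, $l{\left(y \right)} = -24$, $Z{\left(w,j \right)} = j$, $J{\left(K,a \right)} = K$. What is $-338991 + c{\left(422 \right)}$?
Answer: $-339015$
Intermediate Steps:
$c{\left(d \right)} = -24$
$-338991 + c{\left(422 \right)} = -338991 - 24 = -339015$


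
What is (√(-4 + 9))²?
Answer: 5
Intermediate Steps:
(√(-4 + 9))² = (√5)² = 5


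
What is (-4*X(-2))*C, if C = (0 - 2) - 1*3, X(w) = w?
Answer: -40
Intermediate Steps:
C = -5 (C = -2 - 3 = -5)
(-4*X(-2))*C = -4*(-2)*(-5) = 8*(-5) = -40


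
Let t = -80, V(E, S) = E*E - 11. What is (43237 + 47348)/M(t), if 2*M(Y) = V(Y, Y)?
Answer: 181170/6389 ≈ 28.357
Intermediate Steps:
V(E, S) = -11 + E**2 (V(E, S) = E**2 - 11 = -11 + E**2)
M(Y) = -11/2 + Y**2/2 (M(Y) = (-11 + Y**2)/2 = -11/2 + Y**2/2)
(43237 + 47348)/M(t) = (43237 + 47348)/(-11/2 + (1/2)*(-80)**2) = 90585/(-11/2 + (1/2)*6400) = 90585/(-11/2 + 3200) = 90585/(6389/2) = 90585*(2/6389) = 181170/6389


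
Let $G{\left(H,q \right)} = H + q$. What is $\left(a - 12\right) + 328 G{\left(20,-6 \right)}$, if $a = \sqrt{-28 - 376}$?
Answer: $4580 + 2 i \sqrt{101} \approx 4580.0 + 20.1 i$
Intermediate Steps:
$a = 2 i \sqrt{101}$ ($a = \sqrt{-404} = 2 i \sqrt{101} \approx 20.1 i$)
$\left(a - 12\right) + 328 G{\left(20,-6 \right)} = \left(2 i \sqrt{101} - 12\right) + 328 \left(20 - 6\right) = \left(2 i \sqrt{101} - 12\right) + 328 \cdot 14 = \left(-12 + 2 i \sqrt{101}\right) + 4592 = 4580 + 2 i \sqrt{101}$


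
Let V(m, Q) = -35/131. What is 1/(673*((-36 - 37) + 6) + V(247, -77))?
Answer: -131/5906956 ≈ -2.2177e-5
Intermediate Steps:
V(m, Q) = -35/131 (V(m, Q) = -35*1/131 = -35/131)
1/(673*((-36 - 37) + 6) + V(247, -77)) = 1/(673*((-36 - 37) + 6) - 35/131) = 1/(673*(-73 + 6) - 35/131) = 1/(673*(-67) - 35/131) = 1/(-45091 - 35/131) = 1/(-5906956/131) = -131/5906956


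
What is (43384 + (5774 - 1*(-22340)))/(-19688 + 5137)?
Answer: -71498/14551 ≈ -4.9136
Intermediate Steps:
(43384 + (5774 - 1*(-22340)))/(-19688 + 5137) = (43384 + (5774 + 22340))/(-14551) = (43384 + 28114)*(-1/14551) = 71498*(-1/14551) = -71498/14551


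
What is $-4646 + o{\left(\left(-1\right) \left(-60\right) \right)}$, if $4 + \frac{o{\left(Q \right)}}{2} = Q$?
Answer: $-4534$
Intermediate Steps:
$o{\left(Q \right)} = -8 + 2 Q$
$-4646 + o{\left(\left(-1\right) \left(-60\right) \right)} = -4646 - \left(8 - 2 \left(\left(-1\right) \left(-60\right)\right)\right) = -4646 + \left(-8 + 2 \cdot 60\right) = -4646 + \left(-8 + 120\right) = -4646 + 112 = -4534$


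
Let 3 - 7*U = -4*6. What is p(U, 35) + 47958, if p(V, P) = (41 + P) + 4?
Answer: 48038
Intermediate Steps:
U = 27/7 (U = 3/7 - (-4)*6/7 = 3/7 - ⅐*(-24) = 3/7 + 24/7 = 27/7 ≈ 3.8571)
p(V, P) = 45 + P
p(U, 35) + 47958 = (45 + 35) + 47958 = 80 + 47958 = 48038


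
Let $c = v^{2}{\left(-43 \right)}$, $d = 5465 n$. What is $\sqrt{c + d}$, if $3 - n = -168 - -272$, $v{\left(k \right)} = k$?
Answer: $6 i \sqrt{15281} \approx 741.7 i$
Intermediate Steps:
$n = -101$ ($n = 3 - \left(-168 - -272\right) = 3 - \left(-168 + 272\right) = 3 - 104 = -101$)
$d = -551965$ ($d = 5465 \left(-101\right) = -551965$)
$c = 1849$ ($c = \left(-43\right)^{2} = 1849$)
$\sqrt{c + d} = \sqrt{1849 - 551965} = \sqrt{-550116} = 6 i \sqrt{15281}$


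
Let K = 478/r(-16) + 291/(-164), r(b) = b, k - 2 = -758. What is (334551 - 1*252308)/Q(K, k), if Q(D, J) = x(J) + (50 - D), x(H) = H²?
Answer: 26975704/187490589 ≈ 0.14388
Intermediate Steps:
k = -756 (k = 2 - 758 = -756)
K = -10381/328 (K = 478/(-16) + 291/(-164) = 478*(-1/16) + 291*(-1/164) = -239/8 - 291/164 = -10381/328 ≈ -31.649)
Q(D, J) = 50 + J² - D (Q(D, J) = J² + (50 - D) = 50 + J² - D)
(334551 - 1*252308)/Q(K, k) = (334551 - 1*252308)/(50 + (-756)² - 1*(-10381/328)) = (334551 - 252308)/(50 + 571536 + 10381/328) = 82243/(187490589/328) = 82243*(328/187490589) = 26975704/187490589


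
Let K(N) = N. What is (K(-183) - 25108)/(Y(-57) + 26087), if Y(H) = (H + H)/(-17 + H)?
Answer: -935767/965276 ≈ -0.96943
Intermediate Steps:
Y(H) = 2*H/(-17 + H) (Y(H) = (2*H)/(-17 + H) = 2*H/(-17 + H))
(K(-183) - 25108)/(Y(-57) + 26087) = (-183 - 25108)/(2*(-57)/(-17 - 57) + 26087) = -25291/(2*(-57)/(-74) + 26087) = -25291/(2*(-57)*(-1/74) + 26087) = -25291/(57/37 + 26087) = -25291/965276/37 = -25291*37/965276 = -935767/965276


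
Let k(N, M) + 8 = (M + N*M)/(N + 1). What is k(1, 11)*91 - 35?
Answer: 238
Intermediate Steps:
k(N, M) = -8 + (M + M*N)/(1 + N) (k(N, M) = -8 + (M + N*M)/(N + 1) = -8 + (M + M*N)/(1 + N))
k(1, 11)*91 - 35 = (-8 + 11)*91 - 35 = 3*91 - 35 = 273 - 35 = 238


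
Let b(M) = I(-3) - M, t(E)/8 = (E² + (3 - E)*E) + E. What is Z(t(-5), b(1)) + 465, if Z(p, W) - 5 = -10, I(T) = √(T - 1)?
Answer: 460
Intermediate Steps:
I(T) = √(-1 + T)
t(E) = 8*E + 8*E² + 8*E*(3 - E) (t(E) = 8*((E² + (3 - E)*E) + E) = 8*((E² + E*(3 - E)) + E) = 8*(E + E² + E*(3 - E)) = 8*E + 8*E² + 8*E*(3 - E))
b(M) = -M + 2*I (b(M) = √(-1 - 3) - M = √(-4) - M = 2*I - M = -M + 2*I)
Z(p, W) = -5 (Z(p, W) = 5 - 10 = -5)
Z(t(-5), b(1)) + 465 = -5 + 465 = 460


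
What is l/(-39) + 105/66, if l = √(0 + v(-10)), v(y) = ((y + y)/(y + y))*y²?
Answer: 1145/858 ≈ 1.3345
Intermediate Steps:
v(y) = y² (v(y) = ((2*y)/((2*y)))*y² = ((2*y)*(1/(2*y)))*y² = 1*y² = y²)
l = 10 (l = √(0 + (-10)²) = √(0 + 100) = √100 = 10)
l/(-39) + 105/66 = 10/(-39) + 105/66 = 10*(-1/39) + 105*(1/66) = -10/39 + 35/22 = 1145/858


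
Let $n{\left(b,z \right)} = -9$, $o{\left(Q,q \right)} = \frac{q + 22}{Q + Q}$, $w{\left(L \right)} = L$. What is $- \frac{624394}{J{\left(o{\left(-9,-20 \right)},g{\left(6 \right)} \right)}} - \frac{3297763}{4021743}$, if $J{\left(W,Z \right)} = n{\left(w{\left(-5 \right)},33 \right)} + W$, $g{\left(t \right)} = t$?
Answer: $\frac{11300049686056}{164891463} \approx 68530.0$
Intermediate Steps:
$o{\left(Q,q \right)} = \frac{22 + q}{2 Q}$
$J{\left(W,Z \right)} = -9 + W$
$- \frac{624394}{J{\left(o{\left(-9,-20 \right)},g{\left(6 \right)} \right)}} - \frac{3297763}{4021743} = - \frac{624394}{-9 + \frac{22 - 20}{2 \left(-9\right)}} - \frac{3297763}{4021743} = - \frac{624394}{-9 + \frac{1}{2} \left(- \frac{1}{9}\right) 2} - \frac{3297763}{4021743} = - \frac{624394}{-9 - \frac{1}{9}} - \frac{3297763}{4021743} = - \frac{624394}{- \frac{82}{9}} - \frac{3297763}{4021743} = \left(-624394\right) \left(- \frac{9}{82}\right) - \frac{3297763}{4021743} = \frac{2809773}{41} - \frac{3297763}{4021743} = \frac{11300049686056}{164891463}$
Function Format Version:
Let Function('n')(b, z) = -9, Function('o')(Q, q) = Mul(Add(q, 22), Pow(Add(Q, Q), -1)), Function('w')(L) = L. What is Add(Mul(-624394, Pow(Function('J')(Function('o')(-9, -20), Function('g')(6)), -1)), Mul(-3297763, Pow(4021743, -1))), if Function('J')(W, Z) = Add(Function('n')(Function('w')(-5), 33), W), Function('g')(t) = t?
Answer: Rational(11300049686056, 164891463) ≈ 68530.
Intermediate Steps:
Function('o')(Q, q) = Mul(Rational(1, 2), Pow(Q, -1), Add(22, q)) (Function('o')(Q, q) = Mul(Add(22, q), Pow(Mul(2, Q), -1)) = Mul(Add(22, q), Mul(Rational(1, 2), Pow(Q, -1))) = Mul(Rational(1, 2), Pow(Q, -1), Add(22, q)))
Function('J')(W, Z) = Add(-9, W)
Add(Mul(-624394, Pow(Function('J')(Function('o')(-9, -20), Function('g')(6)), -1)), Mul(-3297763, Pow(4021743, -1))) = Add(Mul(-624394, Pow(Add(-9, Mul(Rational(1, 2), Pow(-9, -1), Add(22, -20))), -1)), Mul(-3297763, Pow(4021743, -1))) = Add(Mul(-624394, Pow(Add(-9, Mul(Rational(1, 2), Rational(-1, 9), 2)), -1)), Mul(-3297763, Rational(1, 4021743))) = Add(Mul(-624394, Pow(Add(-9, Rational(-1, 9)), -1)), Rational(-3297763, 4021743)) = Add(Mul(-624394, Pow(Rational(-82, 9), -1)), Rational(-3297763, 4021743)) = Add(Mul(-624394, Rational(-9, 82)), Rational(-3297763, 4021743)) = Add(Rational(2809773, 41), Rational(-3297763, 4021743)) = Rational(11300049686056, 164891463)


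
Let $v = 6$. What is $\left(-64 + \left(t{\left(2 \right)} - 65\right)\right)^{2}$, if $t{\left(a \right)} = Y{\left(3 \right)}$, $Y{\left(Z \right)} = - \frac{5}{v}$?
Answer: $\frac{606841}{36} \approx 16857.0$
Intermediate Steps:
$Y{\left(Z \right)} = - \frac{5}{6}$
$t{\left(a \right)} = - \frac{5}{6}$
$\left(-64 + \left(t{\left(2 \right)} - 65\right)\right)^{2} = \left(-64 - \frac{395}{6}\right)^{2} = \left(- \frac{779}{6}\right)^{2} = \frac{606841}{36}$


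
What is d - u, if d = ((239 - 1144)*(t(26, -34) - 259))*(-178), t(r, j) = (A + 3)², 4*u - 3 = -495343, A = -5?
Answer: -40954115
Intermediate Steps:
u = -123835 (u = ¾ + (¼)*(-495343) = ¾ - 495343/4 = -123835)
t(r, j) = 4 (t(r, j) = (-5 + 3)² = (-2)² = 4)
d = -41077950 (d = ((239 - 1144)*(4 - 259))*(-178) = -905*(-255)*(-178) = 230775*(-178) = -41077950)
d - u = -41077950 - 1*(-123835) = -41077950 + 123835 = -40954115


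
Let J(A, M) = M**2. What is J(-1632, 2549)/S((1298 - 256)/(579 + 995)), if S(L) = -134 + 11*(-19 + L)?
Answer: -5113454587/264210 ≈ -19354.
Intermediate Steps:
S(L) = -343 + 11*L (S(L) = -134 + (-209 + 11*L) = -343 + 11*L)
J(-1632, 2549)/S((1298 - 256)/(579 + 995)) = 2549**2/(-343 + 11*((1298 - 256)/(579 + 995))) = 6497401/(-343 + 11*(1042/1574)) = 6497401/(-343 + 11*(1042*(1/1574))) = 6497401/(-343 + 11*(521/787)) = 6497401/(-343 + 5731/787) = 6497401/(-264210/787) = 6497401*(-787/264210) = -5113454587/264210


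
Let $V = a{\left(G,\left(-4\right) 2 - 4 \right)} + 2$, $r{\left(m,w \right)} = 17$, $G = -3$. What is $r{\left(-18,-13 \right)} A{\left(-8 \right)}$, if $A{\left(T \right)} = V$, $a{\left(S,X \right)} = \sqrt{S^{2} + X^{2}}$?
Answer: $34 + 51 \sqrt{17} \approx 244.28$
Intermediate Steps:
$V = 2 + 3 \sqrt{17}$ ($V = \sqrt{\left(-3\right)^{2} + \left(\left(-4\right) 2 - 4\right)^{2}} + 2 = \sqrt{9 + \left(-8 - 4\right)^{2}} + 2 = \sqrt{9 + \left(-12\right)^{2}} + 2 = \sqrt{9 + 144} + 2 = \sqrt{153} + 2 = 3 \sqrt{17} + 2 = 2 + 3 \sqrt{17} \approx 14.369$)
$A{\left(T \right)} = 2 + 3 \sqrt{17}$
$r{\left(-18,-13 \right)} A{\left(-8 \right)} = 17 \left(2 + 3 \sqrt{17}\right) = 34 + 51 \sqrt{17}$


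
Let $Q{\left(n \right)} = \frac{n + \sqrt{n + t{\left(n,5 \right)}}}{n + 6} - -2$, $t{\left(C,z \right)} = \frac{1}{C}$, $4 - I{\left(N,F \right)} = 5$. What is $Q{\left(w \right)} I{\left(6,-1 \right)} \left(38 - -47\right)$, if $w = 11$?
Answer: $-225 - \frac{5 \sqrt{1342}}{11} \approx -241.65$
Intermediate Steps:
$I{\left(N,F \right)} = -1$ ($I{\left(N,F \right)} = 4 - 5 = -1$)
$Q{\left(n \right)} = 2 + \frac{n + \sqrt{n + \frac{1}{n}}}{6 + n}$ ($Q{\left(n \right)} = \frac{n + \sqrt{n + \frac{1}{n}}}{n + 6} - -2 = \frac{n + \sqrt{n + \frac{1}{n}}}{6 + n} + 2 = 2 + \frac{n + \sqrt{n + \frac{1}{n}}}{6 + n}$)
$Q{\left(w \right)} I{\left(6,-1 \right)} \left(38 - -47\right) = \frac{12 + \sqrt{11 + \frac{1}{11}} + 3 \cdot 11}{6 + 11} \left(-1\right) \left(38 - -47\right) = \frac{12 + \sqrt{11 + \frac{1}{11}} + 33}{17} \left(-1\right) \left(38 + 47\right) = \frac{12 + \sqrt{\frac{122}{11}} + 33}{17} \left(-1\right) 85 = \frac{12 + \frac{\sqrt{1342}}{11} + 33}{17} \left(-1\right) 85 = \frac{45 + \frac{\sqrt{1342}}{11}}{17} \left(-1\right) 85 = \left(\frac{45}{17} + \frac{\sqrt{1342}}{187}\right) \left(-1\right) 85 = \left(- \frac{45}{17} - \frac{\sqrt{1342}}{187}\right) 85 = -225 - \frac{5 \sqrt{1342}}{11}$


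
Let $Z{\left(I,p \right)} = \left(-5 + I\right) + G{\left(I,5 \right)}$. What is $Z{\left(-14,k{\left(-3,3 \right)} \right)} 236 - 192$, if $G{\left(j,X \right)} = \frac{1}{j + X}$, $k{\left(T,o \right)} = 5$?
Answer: $- \frac{42320}{9} \approx -4702.2$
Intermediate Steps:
$G{\left(j,X \right)} = \frac{1}{X + j}$
$Z{\left(I,p \right)} = -5 + I + \frac{1}{5 + I}$ ($Z{\left(I,p \right)} = \left(-5 + I\right) + \frac{1}{5 + I} = -5 + I + \frac{1}{5 + I}$)
$Z{\left(-14,k{\left(-3,3 \right)} \right)} 236 - 192 = \frac{-24 + \left(-14\right)^{2}}{5 - 14} \cdot 236 - 192 = \frac{-24 + 196}{-9} \cdot 236 - 192 = \left(- \frac{1}{9}\right) 172 \cdot 236 - 192 = \left(- \frac{172}{9}\right) 236 - 192 = - \frac{40592}{9} - 192 = - \frac{42320}{9}$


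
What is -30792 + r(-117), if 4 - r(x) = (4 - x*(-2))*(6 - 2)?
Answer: -29868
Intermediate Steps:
r(x) = -12 - 8*x (r(x) = 4 - (4 - x*(-2))*(6 - 2) = 4 - (4 - (-2)*x)*4 = 4 - (4 + 2*x)*4 = 4 - (16 + 8*x) = 4 + (-16 - 8*x) = -12 - 8*x)
-30792 + r(-117) = -30792 + (-12 - 8*(-117)) = -30792 + (-12 + 936) = -30792 + 924 = -29868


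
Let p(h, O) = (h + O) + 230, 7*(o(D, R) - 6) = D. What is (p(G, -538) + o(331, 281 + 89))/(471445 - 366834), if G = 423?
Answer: 1178/732277 ≈ 0.0016087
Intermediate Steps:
o(D, R) = 6 + D/7
p(h, O) = 230 + O + h (p(h, O) = (O + h) + 230 = 230 + O + h)
(p(G, -538) + o(331, 281 + 89))/(471445 - 366834) = ((230 - 538 + 423) + (6 + (⅐)*331))/(471445 - 366834) = (115 + (6 + 331/7))/104611 = (115 + 373/7)*(1/104611) = (1178/7)*(1/104611) = 1178/732277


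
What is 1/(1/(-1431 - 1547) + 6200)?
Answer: 2978/18463599 ≈ 0.00016129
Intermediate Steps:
1/(1/(-1431 - 1547) + 6200) = 1/(1/(-2978) + 6200) = 1/(-1/2978 + 6200) = 1/(18463599/2978) = 2978/18463599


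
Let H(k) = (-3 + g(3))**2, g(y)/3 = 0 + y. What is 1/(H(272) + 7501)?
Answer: 1/7537 ≈ 0.00013268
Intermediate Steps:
g(y) = 3*y (g(y) = 3*(0 + y) = 3*y)
H(k) = 36 (H(k) = (-3 + 3*3)**2 = (-3 + 9)**2 = 6**2 = 36)
1/(H(272) + 7501) = 1/(36 + 7501) = 1/7537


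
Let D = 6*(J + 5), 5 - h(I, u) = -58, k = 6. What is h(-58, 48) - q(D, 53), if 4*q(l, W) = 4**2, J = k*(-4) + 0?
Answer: 59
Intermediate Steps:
J = -24 (J = 6*(-4) + 0 = -24 + 0 = -24)
h(I, u) = 63 (h(I, u) = 5 - 1*(-58) = 5 + 58 = 63)
D = -114 (D = 6*(-24 + 5) = 6*(-19) = -114)
q(l, W) = 4 (q(l, W) = (1/4)*4**2 = (1/4)*16 = 4)
h(-58, 48) - q(D, 53) = 63 - 1*4 = 63 - 4 = 59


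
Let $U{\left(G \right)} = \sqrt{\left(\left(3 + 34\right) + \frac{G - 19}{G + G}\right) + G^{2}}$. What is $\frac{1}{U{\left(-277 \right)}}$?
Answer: $\frac{\sqrt{5890219410}}{21264330} \approx 0.0036092$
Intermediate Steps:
$U{\left(G \right)} = \sqrt{37 + G^{2} + \frac{-19 + G}{2 G}}$ ($U{\left(G \right)} = \sqrt{\left(37 + \frac{-19 + G}{2 G}\right) + G^{2}} = \sqrt{37 + G^{2} + \frac{-19 + G}{2 G}}$)
$\frac{1}{U{\left(-277 \right)}} = \frac{1}{\frac{1}{2} \sqrt{150 - \frac{38}{-277} + 4 \left(-277\right)^{2}}} = \frac{1}{\frac{1}{2} \sqrt{150 - - \frac{38}{277} + 4 \cdot 76729}} = \frac{1}{\frac{1}{2} \sqrt{150 + \frac{38}{277} + 306916}} = \frac{1}{\frac{1}{2} \sqrt{\frac{85057320}{277}}} = \frac{1}{\frac{1}{2} \frac{2 \sqrt{5890219410}}{277}} = \frac{1}{\frac{1}{277} \sqrt{5890219410}} = \frac{\sqrt{5890219410}}{21264330}$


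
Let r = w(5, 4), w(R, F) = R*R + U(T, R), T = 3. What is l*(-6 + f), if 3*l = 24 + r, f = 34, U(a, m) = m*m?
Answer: 2072/3 ≈ 690.67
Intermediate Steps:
U(a, m) = m**2
w(R, F) = 2*R**2 (w(R, F) = R*R + R**2 = R**2 + R**2 = 2*R**2)
r = 50 (r = 2*5**2 = 2*25 = 50)
l = 74/3 (l = (24 + 50)/3 = (1/3)*74 = 74/3 ≈ 24.667)
l*(-6 + f) = 74*(-6 + 34)/3 = (74/3)*28 = 2072/3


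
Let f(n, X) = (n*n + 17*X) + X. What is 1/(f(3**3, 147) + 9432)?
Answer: 1/12807 ≈ 7.8082e-5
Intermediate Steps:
f(n, X) = n**2 + 18*X (f(n, X) = (n**2 + 17*X) + X = n**2 + 18*X)
1/(f(3**3, 147) + 9432) = 1/(((3**3)**2 + 18*147) + 9432) = 1/((27**2 + 2646) + 9432) = 1/((729 + 2646) + 9432) = 1/(3375 + 9432) = 1/12807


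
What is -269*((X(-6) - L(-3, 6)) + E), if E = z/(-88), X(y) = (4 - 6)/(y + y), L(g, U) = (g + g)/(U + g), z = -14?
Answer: -82583/132 ≈ -625.63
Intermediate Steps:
L(g, U) = 2*g/(U + g) (L(g, U) = (2*g)/(U + g) = 2*g/(U + g))
X(y) = -1/y (X(y) = -2*1/(2*y) = -1/y)
E = 7/44 (E = -14/(-88) = -14*(-1/88) = 7/44 ≈ 0.15909)
-269*((X(-6) - L(-3, 6)) + E) = -269*((-1/(-6) - 2*(-3)/(6 - 3)) + 7/44) = -269*((-1*(-1/6) - 2*(-3)/3) + 7/44) = -269*((1/6 - 2*(-3)/3) + 7/44) = -269*((1/6 - 1*(-2)) + 7/44) = -269*((1/6 + 2) + 7/44) = -269*(13/6 + 7/44) = -269*307/132 = -82583/132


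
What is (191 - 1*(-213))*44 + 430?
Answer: 18206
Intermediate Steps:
(191 - 1*(-213))*44 + 430 = (191 + 213)*44 + 430 = 404*44 + 430 = 17776 + 430 = 18206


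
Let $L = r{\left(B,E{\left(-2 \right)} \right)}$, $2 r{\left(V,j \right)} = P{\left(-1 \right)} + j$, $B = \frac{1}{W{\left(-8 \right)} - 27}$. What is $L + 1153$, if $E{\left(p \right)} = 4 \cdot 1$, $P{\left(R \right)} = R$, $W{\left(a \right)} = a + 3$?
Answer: $\frac{2309}{2} \approx 1154.5$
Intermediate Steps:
$W{\left(a \right)} = 3 + a$
$E{\left(p \right)} = 4$
$B = - \frac{1}{32}$ ($B = \frac{1}{\left(3 - 8\right) - 27} = \frac{1}{-5 - 27} = \frac{1}{-32} = - \frac{1}{32} \approx -0.03125$)
$r{\left(V,j \right)} = - \frac{1}{2} + \frac{j}{2}$ ($r{\left(V,j \right)} = \frac{-1 + j}{2} = - \frac{1}{2} + \frac{j}{2}$)
$L = \frac{3}{2}$ ($L = - \frac{1}{2} + \frac{1}{2} \cdot 4 = - \frac{1}{2} + 2 = \frac{3}{2} \approx 1.5$)
$L + 1153 = \frac{3}{2} + 1153 = \frac{2309}{2}$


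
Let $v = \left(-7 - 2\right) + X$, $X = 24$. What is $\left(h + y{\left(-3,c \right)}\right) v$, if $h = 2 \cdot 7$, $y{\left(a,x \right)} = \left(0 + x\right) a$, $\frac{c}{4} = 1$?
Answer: $30$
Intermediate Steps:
$c = 4$ ($c = 4 \cdot 1 = 4$)
$v = 15$ ($v = \left(-7 - 2\right) + 24 = -9 + 24 = 15$)
$y{\left(a,x \right)} = a x$ ($y{\left(a,x \right)} = x a = a x$)
$h = 14$
$\left(h + y{\left(-3,c \right)}\right) v = \left(14 - 12\right) 15 = 2 \cdot 15 = 30$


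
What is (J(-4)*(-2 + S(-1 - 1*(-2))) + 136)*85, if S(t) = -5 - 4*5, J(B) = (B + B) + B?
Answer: 39100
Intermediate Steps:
J(B) = 3*B (J(B) = 2*B + B = 3*B)
S(t) = -25 (S(t) = -5 - 20 = -25)
(J(-4)*(-2 + S(-1 - 1*(-2))) + 136)*85 = ((3*(-4))*(-2 - 25) + 136)*85 = (-12*(-27) + 136)*85 = (324 + 136)*85 = 460*85 = 39100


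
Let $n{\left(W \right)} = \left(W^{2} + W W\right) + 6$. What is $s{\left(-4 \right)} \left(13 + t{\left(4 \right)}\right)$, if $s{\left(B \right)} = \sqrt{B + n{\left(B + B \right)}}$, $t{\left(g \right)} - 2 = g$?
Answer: $19 \sqrt{130} \approx 216.63$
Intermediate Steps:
$n{\left(W \right)} = 6 + 2 W^{2}$ ($n{\left(W \right)} = \left(W^{2} + W^{2}\right) + 6 = 2 W^{2} + 6 = 6 + 2 W^{2}$)
$t{\left(g \right)} = 2 + g$
$s{\left(B \right)} = \sqrt{6 + B + 8 B^{2}}$ ($s{\left(B \right)} = \sqrt{B + \left(6 + 2 \left(B + B\right)^{2}\right)} = \sqrt{B + \left(6 + 2 \left(2 B\right)^{2}\right)} = \sqrt{B + \left(6 + 2 \cdot 4 B^{2}\right)} = \sqrt{B + \left(6 + 8 B^{2}\right)} = \sqrt{6 + B + 8 B^{2}}$)
$s{\left(-4 \right)} \left(13 + t{\left(4 \right)}\right) = \sqrt{6 - 4 + 8 \left(-4\right)^{2}} \left(13 + \left(2 + 4\right)\right) = \sqrt{6 - 4 + 8 \cdot 16} \left(13 + 6\right) = \sqrt{6 - 4 + 128} \cdot 19 = \sqrt{130} \cdot 19 = 19 \sqrt{130}$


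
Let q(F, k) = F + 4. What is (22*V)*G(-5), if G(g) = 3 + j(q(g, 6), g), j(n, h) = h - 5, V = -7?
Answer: 1078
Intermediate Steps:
q(F, k) = 4 + F
j(n, h) = -5 + h
G(g) = -2 + g (G(g) = 3 + (-5 + g) = -2 + g)
(22*V)*G(-5) = (22*(-7))*(-2 - 5) = -154*(-7) = 1078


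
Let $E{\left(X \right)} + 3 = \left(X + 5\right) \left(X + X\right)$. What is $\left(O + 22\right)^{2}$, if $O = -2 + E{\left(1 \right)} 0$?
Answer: $400$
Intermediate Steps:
$E{\left(X \right)} = -3 + 2 X \left(5 + X\right)$ ($E{\left(X \right)} = -3 + \left(X + 5\right) \left(X + X\right) = -3 + \left(5 + X\right) 2 X = -3 + 2 X \left(5 + X\right)$)
$O = -2$ ($O = -2 + \left(-3 + 2 \cdot 1^{2} + 10 \cdot 1\right) 0 = -2 + \left(-3 + 2 \cdot 1 + 10\right) 0 = -2 + \left(-3 + 2 + 10\right) 0 = -2 + 9 \cdot 0 = -2 + 0 = -2$)
$\left(O + 22\right)^{2} = \left(-2 + 22\right)^{2} = 20^{2} = 400$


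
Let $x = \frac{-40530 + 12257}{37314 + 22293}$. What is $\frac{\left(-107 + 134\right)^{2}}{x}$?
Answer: $- \frac{43453503}{28273} \approx -1536.9$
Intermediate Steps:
$x = - \frac{28273}{59607} \approx -0.47432$
$\frac{\left(-107 + 134\right)^{2}}{x} = \frac{\left(-107 + 134\right)^{2}}{- \frac{28273}{59607}} = 27^{2} \left(- \frac{59607}{28273}\right) = 729 \left(- \frac{59607}{28273}\right) = - \frac{43453503}{28273}$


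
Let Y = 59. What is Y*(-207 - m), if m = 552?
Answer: -44781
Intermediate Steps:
Y*(-207 - m) = 59*(-207 - 1*552) = 59*(-207 - 552) = 59*(-759) = -44781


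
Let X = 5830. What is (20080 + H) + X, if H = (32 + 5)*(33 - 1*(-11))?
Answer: 27538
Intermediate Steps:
H = 1628 (H = 37*(33 + 11) = 37*44 = 1628)
(20080 + H) + X = (20080 + 1628) + 5830 = 21708 + 5830 = 27538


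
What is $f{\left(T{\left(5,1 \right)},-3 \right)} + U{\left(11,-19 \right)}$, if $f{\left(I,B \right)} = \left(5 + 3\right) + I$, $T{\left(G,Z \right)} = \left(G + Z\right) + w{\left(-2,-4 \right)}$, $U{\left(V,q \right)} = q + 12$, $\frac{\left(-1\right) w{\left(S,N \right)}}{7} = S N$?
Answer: $-49$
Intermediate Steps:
$w{\left(S,N \right)} = - 7 N S$ ($w{\left(S,N \right)} = - 7 S N = - 7 N S$)
$U{\left(V,q \right)} = 12 + q$
$T{\left(G,Z \right)} = -56 + G + Z$ ($T{\left(G,Z \right)} = \left(G + Z\right) - \left(-28\right) \left(-2\right) = \left(G + Z\right) - 56 = -56 + G + Z$)
$f{\left(I,B \right)} = 8 + I$
$f{\left(T{\left(5,1 \right)},-3 \right)} + U{\left(11,-19 \right)} = \left(8 + \left(-56 + 5 + 1\right)\right) + \left(12 - 19\right) = \left(8 - 50\right) - 7 = -42 - 7 = -49$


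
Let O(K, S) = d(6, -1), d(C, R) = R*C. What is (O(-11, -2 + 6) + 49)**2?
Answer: 1849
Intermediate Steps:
d(C, R) = C*R
O(K, S) = -6 (O(K, S) = 6*(-1) = -6)
(O(-11, -2 + 6) + 49)**2 = (-6 + 49)**2 = 43**2 = 1849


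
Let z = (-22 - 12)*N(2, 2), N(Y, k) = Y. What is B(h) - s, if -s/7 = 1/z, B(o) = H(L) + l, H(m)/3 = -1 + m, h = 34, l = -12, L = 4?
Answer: -211/68 ≈ -3.1029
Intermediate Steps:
z = -68 (z = (-22 - 12)*2 = -34*2 = -68)
H(m) = -3 + 3*m (H(m) = 3*(-1 + m) = -3 + 3*m)
B(o) = -3 (B(o) = (-3 + 3*4) - 12 = (-3 + 12) - 12 = 9 - 12 = -3)
s = 7/68 (s = -7/(-68) = -7*(-1/68) = 7/68 ≈ 0.10294)
B(h) - s = -3 - 1*7/68 = -3 - 7/68 = -211/68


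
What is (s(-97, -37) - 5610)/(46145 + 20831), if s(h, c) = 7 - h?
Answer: -2753/33488 ≈ -0.082209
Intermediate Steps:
(s(-97, -37) - 5610)/(46145 + 20831) = ((7 - 1*(-97)) - 5610)/(46145 + 20831) = ((7 + 97) - 5610)/66976 = (104 - 5610)*(1/66976) = -5506*1/66976 = -2753/33488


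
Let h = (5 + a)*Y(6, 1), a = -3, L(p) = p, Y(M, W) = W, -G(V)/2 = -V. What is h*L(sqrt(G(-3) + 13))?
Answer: 2*sqrt(7) ≈ 5.2915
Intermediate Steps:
G(V) = 2*V (G(V) = -(-2)*V = 2*V)
h = 2 (h = (5 - 3)*1 = 2*1 = 2)
h*L(sqrt(G(-3) + 13)) = 2*sqrt(2*(-3) + 13) = 2*sqrt(-6 + 13) = 2*sqrt(7)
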